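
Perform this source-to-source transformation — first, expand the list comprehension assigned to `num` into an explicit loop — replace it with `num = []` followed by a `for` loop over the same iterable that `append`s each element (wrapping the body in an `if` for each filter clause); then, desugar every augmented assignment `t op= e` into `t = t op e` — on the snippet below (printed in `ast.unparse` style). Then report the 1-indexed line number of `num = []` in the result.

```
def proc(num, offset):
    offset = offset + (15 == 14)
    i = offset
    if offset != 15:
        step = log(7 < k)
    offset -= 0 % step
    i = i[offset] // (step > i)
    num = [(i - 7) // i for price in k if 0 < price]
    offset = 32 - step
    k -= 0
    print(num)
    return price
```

Transformed code:
def proc(num, offset):
    offset = offset + (15 == 14)
    i = offset
    if offset != 15:
        step = log(7 < k)
    offset = offset - 0 % step
    i = i[offset] // (step > i)
    num = []
    for price in k:
        if 0 < price:
            num.append((i - 7) // i)
    offset = 32 - step
    k = k - 0
    print(num)
    return price

8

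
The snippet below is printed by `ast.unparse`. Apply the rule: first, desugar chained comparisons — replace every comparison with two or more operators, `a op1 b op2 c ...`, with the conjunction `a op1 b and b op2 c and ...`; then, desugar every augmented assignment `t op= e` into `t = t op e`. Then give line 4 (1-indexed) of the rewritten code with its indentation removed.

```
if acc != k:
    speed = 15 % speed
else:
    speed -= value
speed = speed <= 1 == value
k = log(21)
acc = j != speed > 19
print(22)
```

speed = speed - value

Transformed code:
if acc != k:
    speed = 15 % speed
else:
    speed = speed - value
speed = speed <= 1 and 1 == value
k = log(21)
acc = j != speed and speed > 19
print(22)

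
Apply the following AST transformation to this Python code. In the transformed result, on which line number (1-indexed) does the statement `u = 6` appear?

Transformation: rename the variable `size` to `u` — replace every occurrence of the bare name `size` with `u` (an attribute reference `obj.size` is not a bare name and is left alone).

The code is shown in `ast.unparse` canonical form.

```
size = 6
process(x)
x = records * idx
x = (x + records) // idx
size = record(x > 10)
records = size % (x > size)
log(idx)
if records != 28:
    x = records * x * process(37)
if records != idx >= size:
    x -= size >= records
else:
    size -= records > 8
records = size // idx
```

Transformed code:
u = 6
process(x)
x = records * idx
x = (x + records) // idx
u = record(x > 10)
records = u % (x > u)
log(idx)
if records != 28:
    x = records * x * process(37)
if records != idx >= u:
    x -= u >= records
else:
    u -= records > 8
records = u // idx

1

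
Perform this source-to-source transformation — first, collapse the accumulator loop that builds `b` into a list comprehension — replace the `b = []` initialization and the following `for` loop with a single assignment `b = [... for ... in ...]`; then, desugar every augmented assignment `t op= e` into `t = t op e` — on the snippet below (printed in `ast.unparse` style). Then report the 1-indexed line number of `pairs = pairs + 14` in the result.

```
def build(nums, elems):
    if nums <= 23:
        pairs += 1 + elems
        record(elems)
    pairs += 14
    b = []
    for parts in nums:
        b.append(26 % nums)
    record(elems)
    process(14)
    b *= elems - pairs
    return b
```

5

Transformed code:
def build(nums, elems):
    if nums <= 23:
        pairs = pairs + (1 + elems)
        record(elems)
    pairs = pairs + 14
    b = [26 % nums for parts in nums]
    record(elems)
    process(14)
    b = b * (elems - pairs)
    return b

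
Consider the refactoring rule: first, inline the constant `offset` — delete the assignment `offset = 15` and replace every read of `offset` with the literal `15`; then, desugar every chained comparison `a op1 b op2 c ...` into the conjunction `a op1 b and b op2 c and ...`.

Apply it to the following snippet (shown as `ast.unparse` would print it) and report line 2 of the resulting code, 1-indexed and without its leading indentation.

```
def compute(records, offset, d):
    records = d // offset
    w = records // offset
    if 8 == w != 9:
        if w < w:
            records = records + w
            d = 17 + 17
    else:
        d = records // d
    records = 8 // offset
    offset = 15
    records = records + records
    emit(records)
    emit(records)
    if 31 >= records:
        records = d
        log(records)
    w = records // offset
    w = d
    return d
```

records = d // 15

Transformed code:
def compute(records, offset, d):
    records = d // 15
    w = records // 15
    if 8 == w and w != 9:
        if w < w:
            records = records + w
            d = 17 + 17
    else:
        d = records // d
    records = 8 // 15
    records = records + records
    emit(records)
    emit(records)
    if 31 >= records:
        records = d
        log(records)
    w = records // 15
    w = d
    return d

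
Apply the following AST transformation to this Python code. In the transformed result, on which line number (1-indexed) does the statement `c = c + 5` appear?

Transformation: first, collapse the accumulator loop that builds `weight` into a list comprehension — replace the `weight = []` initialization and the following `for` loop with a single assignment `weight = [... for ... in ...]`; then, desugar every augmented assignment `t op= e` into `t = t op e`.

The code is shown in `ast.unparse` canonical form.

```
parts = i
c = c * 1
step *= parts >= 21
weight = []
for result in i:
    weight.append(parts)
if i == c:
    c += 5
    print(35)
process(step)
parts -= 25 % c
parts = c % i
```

6

Transformed code:
parts = i
c = c * 1
step = step * (parts >= 21)
weight = [parts for result in i]
if i == c:
    c = c + 5
    print(35)
process(step)
parts = parts - 25 % c
parts = c % i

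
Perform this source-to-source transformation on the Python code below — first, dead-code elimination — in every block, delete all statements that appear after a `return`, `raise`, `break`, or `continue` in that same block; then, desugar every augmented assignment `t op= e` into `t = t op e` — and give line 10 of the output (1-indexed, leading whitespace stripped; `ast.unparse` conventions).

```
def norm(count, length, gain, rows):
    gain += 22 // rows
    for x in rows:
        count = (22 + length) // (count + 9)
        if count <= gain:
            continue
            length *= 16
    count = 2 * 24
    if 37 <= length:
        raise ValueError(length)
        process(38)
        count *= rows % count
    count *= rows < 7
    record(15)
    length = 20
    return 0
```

count = count * (rows < 7)

Transformed code:
def norm(count, length, gain, rows):
    gain = gain + 22 // rows
    for x in rows:
        count = (22 + length) // (count + 9)
        if count <= gain:
            continue
    count = 2 * 24
    if 37 <= length:
        raise ValueError(length)
    count = count * (rows < 7)
    record(15)
    length = 20
    return 0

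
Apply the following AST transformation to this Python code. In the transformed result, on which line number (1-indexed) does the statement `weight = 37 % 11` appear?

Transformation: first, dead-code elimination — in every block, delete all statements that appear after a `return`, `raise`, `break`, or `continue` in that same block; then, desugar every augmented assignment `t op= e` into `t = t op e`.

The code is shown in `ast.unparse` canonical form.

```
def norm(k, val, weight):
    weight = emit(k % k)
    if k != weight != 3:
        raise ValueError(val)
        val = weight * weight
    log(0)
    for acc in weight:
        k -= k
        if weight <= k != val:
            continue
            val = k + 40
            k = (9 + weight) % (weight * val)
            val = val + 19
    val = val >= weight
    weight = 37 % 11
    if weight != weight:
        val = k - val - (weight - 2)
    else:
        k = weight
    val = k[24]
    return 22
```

11

Transformed code:
def norm(k, val, weight):
    weight = emit(k % k)
    if k != weight != 3:
        raise ValueError(val)
    log(0)
    for acc in weight:
        k = k - k
        if weight <= k != val:
            continue
    val = val >= weight
    weight = 37 % 11
    if weight != weight:
        val = k - val - (weight - 2)
    else:
        k = weight
    val = k[24]
    return 22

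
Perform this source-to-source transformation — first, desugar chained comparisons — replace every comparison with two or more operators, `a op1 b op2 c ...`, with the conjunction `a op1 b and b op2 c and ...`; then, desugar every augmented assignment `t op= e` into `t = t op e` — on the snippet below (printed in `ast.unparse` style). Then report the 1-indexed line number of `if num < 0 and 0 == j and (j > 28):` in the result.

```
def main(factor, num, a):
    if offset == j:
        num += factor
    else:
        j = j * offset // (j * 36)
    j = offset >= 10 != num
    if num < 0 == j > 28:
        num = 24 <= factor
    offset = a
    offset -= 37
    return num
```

Transformed code:
def main(factor, num, a):
    if offset == j:
        num = num + factor
    else:
        j = j * offset // (j * 36)
    j = offset >= 10 and 10 != num
    if num < 0 and 0 == j and (j > 28):
        num = 24 <= factor
    offset = a
    offset = offset - 37
    return num

7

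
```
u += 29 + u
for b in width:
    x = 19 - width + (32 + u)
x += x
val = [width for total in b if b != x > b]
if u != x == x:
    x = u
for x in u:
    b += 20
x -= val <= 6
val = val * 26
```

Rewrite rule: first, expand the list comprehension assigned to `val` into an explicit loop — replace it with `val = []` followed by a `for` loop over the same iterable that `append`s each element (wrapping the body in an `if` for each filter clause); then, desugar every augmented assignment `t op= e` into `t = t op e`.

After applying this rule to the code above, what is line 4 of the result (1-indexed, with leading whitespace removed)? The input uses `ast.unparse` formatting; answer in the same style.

x = x + x

Transformed code:
u = u + (29 + u)
for b in width:
    x = 19 - width + (32 + u)
x = x + x
val = []
for total in b:
    if b != x > b:
        val.append(width)
if u != x == x:
    x = u
for x in u:
    b = b + 20
x = x - (val <= 6)
val = val * 26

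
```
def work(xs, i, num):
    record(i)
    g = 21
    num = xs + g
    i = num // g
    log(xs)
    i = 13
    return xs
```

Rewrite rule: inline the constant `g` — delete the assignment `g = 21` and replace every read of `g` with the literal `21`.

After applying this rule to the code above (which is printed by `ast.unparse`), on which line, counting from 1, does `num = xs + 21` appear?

Transformed code:
def work(xs, i, num):
    record(i)
    num = xs + 21
    i = num // 21
    log(xs)
    i = 13
    return xs

3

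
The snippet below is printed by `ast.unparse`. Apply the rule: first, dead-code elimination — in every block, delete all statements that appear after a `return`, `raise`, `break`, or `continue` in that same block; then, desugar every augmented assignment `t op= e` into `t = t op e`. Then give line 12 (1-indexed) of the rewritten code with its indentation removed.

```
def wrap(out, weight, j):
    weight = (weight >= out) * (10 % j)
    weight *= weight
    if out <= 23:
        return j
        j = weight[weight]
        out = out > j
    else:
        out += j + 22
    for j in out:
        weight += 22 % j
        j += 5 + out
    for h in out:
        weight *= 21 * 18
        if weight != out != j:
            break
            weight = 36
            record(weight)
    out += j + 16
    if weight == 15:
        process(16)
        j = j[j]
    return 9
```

Transformed code:
def wrap(out, weight, j):
    weight = (weight >= out) * (10 % j)
    weight = weight * weight
    if out <= 23:
        return j
    else:
        out = out + (j + 22)
    for j in out:
        weight = weight + 22 % j
        j = j + (5 + out)
    for h in out:
        weight = weight * (21 * 18)
        if weight != out != j:
            break
    out = out + (j + 16)
    if weight == 15:
        process(16)
        j = j[j]
    return 9

weight = weight * (21 * 18)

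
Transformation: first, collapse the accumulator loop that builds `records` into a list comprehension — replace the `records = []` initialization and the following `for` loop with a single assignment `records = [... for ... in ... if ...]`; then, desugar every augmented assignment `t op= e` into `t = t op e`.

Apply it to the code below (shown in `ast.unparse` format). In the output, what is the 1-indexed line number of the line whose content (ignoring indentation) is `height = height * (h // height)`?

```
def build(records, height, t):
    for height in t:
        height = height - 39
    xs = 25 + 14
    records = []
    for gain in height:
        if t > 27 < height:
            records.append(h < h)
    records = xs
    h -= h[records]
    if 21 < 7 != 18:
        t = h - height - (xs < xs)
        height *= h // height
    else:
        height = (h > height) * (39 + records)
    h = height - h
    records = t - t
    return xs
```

Transformed code:
def build(records, height, t):
    for height in t:
        height = height - 39
    xs = 25 + 14
    records = [h < h for gain in height if t > 27 < height]
    records = xs
    h = h - h[records]
    if 21 < 7 != 18:
        t = h - height - (xs < xs)
        height = height * (h // height)
    else:
        height = (h > height) * (39 + records)
    h = height - h
    records = t - t
    return xs

10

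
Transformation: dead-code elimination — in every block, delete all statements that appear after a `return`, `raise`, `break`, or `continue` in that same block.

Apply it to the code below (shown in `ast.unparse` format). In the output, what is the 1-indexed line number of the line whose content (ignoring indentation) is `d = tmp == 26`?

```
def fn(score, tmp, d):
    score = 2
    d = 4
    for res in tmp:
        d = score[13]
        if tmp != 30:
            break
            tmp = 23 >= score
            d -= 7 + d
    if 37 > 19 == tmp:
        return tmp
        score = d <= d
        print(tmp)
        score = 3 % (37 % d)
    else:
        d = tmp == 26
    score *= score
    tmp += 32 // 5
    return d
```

11

Transformed code:
def fn(score, tmp, d):
    score = 2
    d = 4
    for res in tmp:
        d = score[13]
        if tmp != 30:
            break
    if 37 > 19 == tmp:
        return tmp
    else:
        d = tmp == 26
    score *= score
    tmp += 32 // 5
    return d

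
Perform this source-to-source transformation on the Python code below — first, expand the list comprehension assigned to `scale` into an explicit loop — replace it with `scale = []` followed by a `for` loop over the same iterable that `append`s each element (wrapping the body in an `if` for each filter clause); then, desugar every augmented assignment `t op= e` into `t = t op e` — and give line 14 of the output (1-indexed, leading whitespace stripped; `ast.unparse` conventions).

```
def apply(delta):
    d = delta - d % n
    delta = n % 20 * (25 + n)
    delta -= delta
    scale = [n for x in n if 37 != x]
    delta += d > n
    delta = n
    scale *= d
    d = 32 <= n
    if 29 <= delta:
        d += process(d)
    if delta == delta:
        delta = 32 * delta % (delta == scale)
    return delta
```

d = d + process(d)

Transformed code:
def apply(delta):
    d = delta - d % n
    delta = n % 20 * (25 + n)
    delta = delta - delta
    scale = []
    for x in n:
        if 37 != x:
            scale.append(n)
    delta = delta + (d > n)
    delta = n
    scale = scale * d
    d = 32 <= n
    if 29 <= delta:
        d = d + process(d)
    if delta == delta:
        delta = 32 * delta % (delta == scale)
    return delta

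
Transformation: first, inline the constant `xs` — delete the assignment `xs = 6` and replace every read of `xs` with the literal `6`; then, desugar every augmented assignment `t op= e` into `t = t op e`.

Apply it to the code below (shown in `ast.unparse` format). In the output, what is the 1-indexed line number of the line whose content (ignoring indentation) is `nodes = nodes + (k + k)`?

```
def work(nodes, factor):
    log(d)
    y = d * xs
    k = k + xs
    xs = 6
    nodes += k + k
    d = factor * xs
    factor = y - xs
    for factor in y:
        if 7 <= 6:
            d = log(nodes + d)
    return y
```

Transformed code:
def work(nodes, factor):
    log(d)
    y = d * 6
    k = k + 6
    nodes = nodes + (k + k)
    d = factor * 6
    factor = y - 6
    for factor in y:
        if 7 <= 6:
            d = log(nodes + d)
    return y

5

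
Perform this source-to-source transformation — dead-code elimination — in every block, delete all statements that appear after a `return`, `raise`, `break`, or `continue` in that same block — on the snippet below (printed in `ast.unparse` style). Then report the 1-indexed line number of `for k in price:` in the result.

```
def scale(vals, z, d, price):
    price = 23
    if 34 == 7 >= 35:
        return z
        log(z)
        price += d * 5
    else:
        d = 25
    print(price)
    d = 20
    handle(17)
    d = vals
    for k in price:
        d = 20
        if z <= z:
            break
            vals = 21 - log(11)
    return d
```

11

Transformed code:
def scale(vals, z, d, price):
    price = 23
    if 34 == 7 >= 35:
        return z
    else:
        d = 25
    print(price)
    d = 20
    handle(17)
    d = vals
    for k in price:
        d = 20
        if z <= z:
            break
    return d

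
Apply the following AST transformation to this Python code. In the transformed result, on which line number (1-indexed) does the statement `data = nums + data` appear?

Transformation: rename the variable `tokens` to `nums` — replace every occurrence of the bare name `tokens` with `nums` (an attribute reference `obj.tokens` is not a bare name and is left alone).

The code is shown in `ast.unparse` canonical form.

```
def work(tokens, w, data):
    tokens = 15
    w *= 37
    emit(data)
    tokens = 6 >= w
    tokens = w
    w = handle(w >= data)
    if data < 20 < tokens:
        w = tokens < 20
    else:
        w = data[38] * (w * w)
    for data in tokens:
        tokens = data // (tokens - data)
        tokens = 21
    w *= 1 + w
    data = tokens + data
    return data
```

Transformed code:
def work(nums, w, data):
    nums = 15
    w *= 37
    emit(data)
    nums = 6 >= w
    nums = w
    w = handle(w >= data)
    if data < 20 < nums:
        w = nums < 20
    else:
        w = data[38] * (w * w)
    for data in nums:
        nums = data // (nums - data)
        nums = 21
    w *= 1 + w
    data = nums + data
    return data

16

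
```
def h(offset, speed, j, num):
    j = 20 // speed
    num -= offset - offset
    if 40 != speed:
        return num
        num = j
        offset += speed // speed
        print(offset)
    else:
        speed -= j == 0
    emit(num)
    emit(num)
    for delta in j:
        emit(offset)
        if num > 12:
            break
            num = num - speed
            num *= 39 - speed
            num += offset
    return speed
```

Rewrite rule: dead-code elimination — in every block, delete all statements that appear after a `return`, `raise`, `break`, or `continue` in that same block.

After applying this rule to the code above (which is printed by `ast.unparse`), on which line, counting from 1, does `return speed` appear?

14

Transformed code:
def h(offset, speed, j, num):
    j = 20 // speed
    num -= offset - offset
    if 40 != speed:
        return num
    else:
        speed -= j == 0
    emit(num)
    emit(num)
    for delta in j:
        emit(offset)
        if num > 12:
            break
    return speed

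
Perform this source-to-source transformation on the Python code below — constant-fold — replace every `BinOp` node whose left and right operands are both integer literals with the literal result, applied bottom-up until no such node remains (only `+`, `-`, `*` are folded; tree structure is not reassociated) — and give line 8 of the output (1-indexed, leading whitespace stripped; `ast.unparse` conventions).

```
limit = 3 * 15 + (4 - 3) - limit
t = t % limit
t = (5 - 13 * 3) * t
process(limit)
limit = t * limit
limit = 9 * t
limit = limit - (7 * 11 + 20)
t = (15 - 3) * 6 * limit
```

t = 72 * limit

Transformed code:
limit = 46 - limit
t = t % limit
t = -34 * t
process(limit)
limit = t * limit
limit = 9 * t
limit = limit - 97
t = 72 * limit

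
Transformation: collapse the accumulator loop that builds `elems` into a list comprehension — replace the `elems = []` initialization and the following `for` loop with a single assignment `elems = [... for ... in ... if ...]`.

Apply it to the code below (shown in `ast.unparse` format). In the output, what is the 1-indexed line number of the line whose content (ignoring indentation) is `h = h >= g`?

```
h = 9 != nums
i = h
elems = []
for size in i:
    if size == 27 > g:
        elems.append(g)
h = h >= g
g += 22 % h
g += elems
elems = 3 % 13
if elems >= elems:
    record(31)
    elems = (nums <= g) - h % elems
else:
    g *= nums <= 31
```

4

Transformed code:
h = 9 != nums
i = h
elems = [g for size in i if size == 27 > g]
h = h >= g
g += 22 % h
g += elems
elems = 3 % 13
if elems >= elems:
    record(31)
    elems = (nums <= g) - h % elems
else:
    g *= nums <= 31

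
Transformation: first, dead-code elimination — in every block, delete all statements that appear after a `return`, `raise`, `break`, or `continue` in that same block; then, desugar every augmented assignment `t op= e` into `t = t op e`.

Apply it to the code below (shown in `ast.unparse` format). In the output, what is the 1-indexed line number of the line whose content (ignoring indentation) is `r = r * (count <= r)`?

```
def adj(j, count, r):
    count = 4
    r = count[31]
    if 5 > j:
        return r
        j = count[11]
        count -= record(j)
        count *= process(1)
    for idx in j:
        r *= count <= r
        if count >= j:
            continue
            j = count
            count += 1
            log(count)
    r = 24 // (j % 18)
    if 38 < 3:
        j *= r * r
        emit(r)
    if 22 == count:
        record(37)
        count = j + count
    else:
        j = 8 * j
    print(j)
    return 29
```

7

Transformed code:
def adj(j, count, r):
    count = 4
    r = count[31]
    if 5 > j:
        return r
    for idx in j:
        r = r * (count <= r)
        if count >= j:
            continue
    r = 24 // (j % 18)
    if 38 < 3:
        j = j * (r * r)
        emit(r)
    if 22 == count:
        record(37)
        count = j + count
    else:
        j = 8 * j
    print(j)
    return 29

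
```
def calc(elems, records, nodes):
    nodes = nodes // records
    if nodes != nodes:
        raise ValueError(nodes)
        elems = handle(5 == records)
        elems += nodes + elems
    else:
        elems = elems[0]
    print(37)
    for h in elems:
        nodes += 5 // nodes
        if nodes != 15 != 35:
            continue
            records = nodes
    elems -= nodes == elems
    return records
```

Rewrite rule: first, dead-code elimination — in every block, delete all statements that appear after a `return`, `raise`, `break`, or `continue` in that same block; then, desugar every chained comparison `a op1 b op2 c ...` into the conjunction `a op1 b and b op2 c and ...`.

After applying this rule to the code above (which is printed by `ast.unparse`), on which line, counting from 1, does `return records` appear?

Transformed code:
def calc(elems, records, nodes):
    nodes = nodes // records
    if nodes != nodes:
        raise ValueError(nodes)
    else:
        elems = elems[0]
    print(37)
    for h in elems:
        nodes += 5 // nodes
        if nodes != 15 and 15 != 35:
            continue
    elems -= nodes == elems
    return records

13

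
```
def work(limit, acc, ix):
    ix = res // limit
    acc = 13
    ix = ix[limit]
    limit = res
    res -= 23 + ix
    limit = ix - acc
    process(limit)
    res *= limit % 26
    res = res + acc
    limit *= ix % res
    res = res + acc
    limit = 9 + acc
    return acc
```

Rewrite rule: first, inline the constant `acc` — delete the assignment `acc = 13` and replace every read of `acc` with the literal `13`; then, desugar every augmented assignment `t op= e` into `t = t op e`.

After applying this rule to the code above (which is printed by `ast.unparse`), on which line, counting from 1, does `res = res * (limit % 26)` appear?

Transformed code:
def work(limit, acc, ix):
    ix = res // limit
    ix = ix[limit]
    limit = res
    res = res - (23 + ix)
    limit = ix - 13
    process(limit)
    res = res * (limit % 26)
    res = res + 13
    limit = limit * (ix % res)
    res = res + 13
    limit = 9 + 13
    return 13

8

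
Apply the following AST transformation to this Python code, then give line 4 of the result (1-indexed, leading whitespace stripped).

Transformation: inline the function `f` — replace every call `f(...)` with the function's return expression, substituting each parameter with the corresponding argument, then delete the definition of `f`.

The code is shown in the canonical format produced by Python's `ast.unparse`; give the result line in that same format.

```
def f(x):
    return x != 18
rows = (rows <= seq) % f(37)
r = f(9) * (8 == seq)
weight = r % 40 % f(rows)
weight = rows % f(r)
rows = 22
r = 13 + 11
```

Transformed code:
rows = (rows <= seq) % (37 != 18)
r = (9 != 18) * (8 == seq)
weight = r % 40 % (rows != 18)
weight = rows % (r != 18)
rows = 22
r = 13 + 11

weight = rows % (r != 18)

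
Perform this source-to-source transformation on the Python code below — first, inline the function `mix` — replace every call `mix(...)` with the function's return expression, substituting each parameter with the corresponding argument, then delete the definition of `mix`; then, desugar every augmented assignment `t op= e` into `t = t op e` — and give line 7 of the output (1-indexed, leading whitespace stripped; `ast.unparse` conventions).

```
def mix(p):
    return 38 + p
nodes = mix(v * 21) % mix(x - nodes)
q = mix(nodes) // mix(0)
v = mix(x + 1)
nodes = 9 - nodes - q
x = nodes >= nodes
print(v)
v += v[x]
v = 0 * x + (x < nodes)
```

v = v + v[x]

Transformed code:
nodes = (38 + v * 21) % (38 + (x - nodes))
q = (38 + nodes) // (38 + 0)
v = 38 + (x + 1)
nodes = 9 - nodes - q
x = nodes >= nodes
print(v)
v = v + v[x]
v = 0 * x + (x < nodes)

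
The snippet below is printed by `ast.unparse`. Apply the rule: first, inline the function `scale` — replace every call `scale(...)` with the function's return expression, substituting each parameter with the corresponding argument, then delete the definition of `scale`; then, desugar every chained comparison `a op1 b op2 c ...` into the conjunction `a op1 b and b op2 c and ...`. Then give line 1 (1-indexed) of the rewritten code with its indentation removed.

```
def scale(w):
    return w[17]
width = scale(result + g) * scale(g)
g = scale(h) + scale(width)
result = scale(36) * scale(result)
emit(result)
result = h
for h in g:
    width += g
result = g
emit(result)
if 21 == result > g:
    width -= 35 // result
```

width = (result + g)[17] * g[17]

Transformed code:
width = (result + g)[17] * g[17]
g = h[17] + width[17]
result = 36[17] * result[17]
emit(result)
result = h
for h in g:
    width += g
result = g
emit(result)
if 21 == result and result > g:
    width -= 35 // result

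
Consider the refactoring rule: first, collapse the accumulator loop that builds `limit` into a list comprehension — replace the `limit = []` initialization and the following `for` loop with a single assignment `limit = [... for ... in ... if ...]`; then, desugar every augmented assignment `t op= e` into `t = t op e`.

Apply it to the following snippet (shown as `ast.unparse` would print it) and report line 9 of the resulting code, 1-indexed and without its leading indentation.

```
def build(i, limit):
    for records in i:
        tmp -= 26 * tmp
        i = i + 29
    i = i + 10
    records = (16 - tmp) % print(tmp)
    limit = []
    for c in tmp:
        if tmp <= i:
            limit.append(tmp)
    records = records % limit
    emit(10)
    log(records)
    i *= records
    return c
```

emit(10)

Transformed code:
def build(i, limit):
    for records in i:
        tmp = tmp - 26 * tmp
        i = i + 29
    i = i + 10
    records = (16 - tmp) % print(tmp)
    limit = [tmp for c in tmp if tmp <= i]
    records = records % limit
    emit(10)
    log(records)
    i = i * records
    return c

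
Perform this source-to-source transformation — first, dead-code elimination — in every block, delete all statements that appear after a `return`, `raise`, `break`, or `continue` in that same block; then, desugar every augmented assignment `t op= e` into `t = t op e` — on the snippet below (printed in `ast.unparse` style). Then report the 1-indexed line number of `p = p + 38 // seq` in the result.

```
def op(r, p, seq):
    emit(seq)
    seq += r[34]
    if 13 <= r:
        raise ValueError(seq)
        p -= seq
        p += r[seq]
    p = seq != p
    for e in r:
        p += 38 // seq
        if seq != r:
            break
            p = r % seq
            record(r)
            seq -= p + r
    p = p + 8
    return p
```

Transformed code:
def op(r, p, seq):
    emit(seq)
    seq = seq + r[34]
    if 13 <= r:
        raise ValueError(seq)
    p = seq != p
    for e in r:
        p = p + 38 // seq
        if seq != r:
            break
    p = p + 8
    return p

8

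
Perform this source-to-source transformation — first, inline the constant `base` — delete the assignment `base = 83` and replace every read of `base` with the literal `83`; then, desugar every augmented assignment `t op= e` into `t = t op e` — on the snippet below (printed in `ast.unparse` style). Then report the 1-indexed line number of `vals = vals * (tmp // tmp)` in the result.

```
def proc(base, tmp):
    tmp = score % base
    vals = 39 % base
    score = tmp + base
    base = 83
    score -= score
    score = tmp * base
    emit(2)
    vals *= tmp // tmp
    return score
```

Transformed code:
def proc(base, tmp):
    tmp = score % 83
    vals = 39 % 83
    score = tmp + 83
    score = score - score
    score = tmp * 83
    emit(2)
    vals = vals * (tmp // tmp)
    return score

8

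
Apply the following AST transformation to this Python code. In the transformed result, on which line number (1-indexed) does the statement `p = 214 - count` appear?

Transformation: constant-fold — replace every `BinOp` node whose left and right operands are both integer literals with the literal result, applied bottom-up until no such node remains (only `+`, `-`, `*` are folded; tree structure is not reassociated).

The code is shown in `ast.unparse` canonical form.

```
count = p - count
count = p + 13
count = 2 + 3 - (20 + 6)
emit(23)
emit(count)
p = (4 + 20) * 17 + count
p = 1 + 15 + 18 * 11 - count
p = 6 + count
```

7

Transformed code:
count = p - count
count = p + 13
count = -21
emit(23)
emit(count)
p = 408 + count
p = 214 - count
p = 6 + count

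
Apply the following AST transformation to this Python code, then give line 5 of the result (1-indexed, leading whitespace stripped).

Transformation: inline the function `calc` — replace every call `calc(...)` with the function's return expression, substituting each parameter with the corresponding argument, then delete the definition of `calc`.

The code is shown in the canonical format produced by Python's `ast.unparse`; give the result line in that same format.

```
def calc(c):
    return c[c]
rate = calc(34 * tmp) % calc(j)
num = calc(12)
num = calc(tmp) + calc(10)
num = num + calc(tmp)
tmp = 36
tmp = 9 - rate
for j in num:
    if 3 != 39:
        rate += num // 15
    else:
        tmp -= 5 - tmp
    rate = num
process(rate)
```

Transformed code:
rate = (34 * tmp)[34 * tmp] % j[j]
num = 12[12]
num = tmp[tmp] + 10[10]
num = num + tmp[tmp]
tmp = 36
tmp = 9 - rate
for j in num:
    if 3 != 39:
        rate += num // 15
    else:
        tmp -= 5 - tmp
    rate = num
process(rate)

tmp = 36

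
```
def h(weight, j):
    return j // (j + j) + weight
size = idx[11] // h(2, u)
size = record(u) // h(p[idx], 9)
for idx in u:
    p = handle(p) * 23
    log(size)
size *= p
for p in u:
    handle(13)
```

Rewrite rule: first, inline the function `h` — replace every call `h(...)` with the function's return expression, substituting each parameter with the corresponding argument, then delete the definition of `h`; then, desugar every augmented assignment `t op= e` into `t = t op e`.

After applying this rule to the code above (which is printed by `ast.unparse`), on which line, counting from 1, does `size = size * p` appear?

Transformed code:
size = idx[11] // (u // (u + u) + 2)
size = record(u) // (9 // (9 + 9) + p[idx])
for idx in u:
    p = handle(p) * 23
    log(size)
size = size * p
for p in u:
    handle(13)

6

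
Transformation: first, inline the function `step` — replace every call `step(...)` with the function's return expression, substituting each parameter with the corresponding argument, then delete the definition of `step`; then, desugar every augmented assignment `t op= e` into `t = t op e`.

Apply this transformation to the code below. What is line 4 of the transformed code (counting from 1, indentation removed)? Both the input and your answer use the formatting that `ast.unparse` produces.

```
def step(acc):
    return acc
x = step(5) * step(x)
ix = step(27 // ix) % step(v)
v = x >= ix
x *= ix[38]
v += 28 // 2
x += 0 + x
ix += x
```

x = x * ix[38]

Transformed code:
x = 5 * x
ix = 27 // ix % v
v = x >= ix
x = x * ix[38]
v = v + 28 // 2
x = x + (0 + x)
ix = ix + x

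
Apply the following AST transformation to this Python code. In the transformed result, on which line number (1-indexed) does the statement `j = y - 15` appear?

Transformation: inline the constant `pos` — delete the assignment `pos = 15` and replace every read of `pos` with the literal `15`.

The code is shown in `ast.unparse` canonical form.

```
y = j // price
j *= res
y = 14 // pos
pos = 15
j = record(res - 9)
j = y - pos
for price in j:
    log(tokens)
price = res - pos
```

Transformed code:
y = j // price
j *= res
y = 14 // 15
j = record(res - 9)
j = y - 15
for price in j:
    log(tokens)
price = res - 15

5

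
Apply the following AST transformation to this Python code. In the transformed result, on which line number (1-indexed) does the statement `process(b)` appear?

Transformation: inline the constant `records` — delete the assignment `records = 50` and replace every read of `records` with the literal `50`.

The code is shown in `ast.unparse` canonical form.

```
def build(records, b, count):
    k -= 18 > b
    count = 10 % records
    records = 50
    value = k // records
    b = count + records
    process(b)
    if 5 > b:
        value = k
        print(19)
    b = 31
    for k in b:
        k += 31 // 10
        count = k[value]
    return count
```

6

Transformed code:
def build(records, b, count):
    k -= 18 > b
    count = 10 % 50
    value = k // 50
    b = count + 50
    process(b)
    if 5 > b:
        value = k
        print(19)
    b = 31
    for k in b:
        k += 31 // 10
        count = k[value]
    return count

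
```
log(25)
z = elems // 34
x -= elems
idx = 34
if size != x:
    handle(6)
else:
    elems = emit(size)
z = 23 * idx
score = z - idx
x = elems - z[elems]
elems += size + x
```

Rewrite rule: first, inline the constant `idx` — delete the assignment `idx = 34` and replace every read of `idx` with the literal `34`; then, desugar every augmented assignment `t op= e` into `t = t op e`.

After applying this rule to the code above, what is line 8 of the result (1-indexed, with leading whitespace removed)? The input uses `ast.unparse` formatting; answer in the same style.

z = 23 * 34

Transformed code:
log(25)
z = elems // 34
x = x - elems
if size != x:
    handle(6)
else:
    elems = emit(size)
z = 23 * 34
score = z - 34
x = elems - z[elems]
elems = elems + (size + x)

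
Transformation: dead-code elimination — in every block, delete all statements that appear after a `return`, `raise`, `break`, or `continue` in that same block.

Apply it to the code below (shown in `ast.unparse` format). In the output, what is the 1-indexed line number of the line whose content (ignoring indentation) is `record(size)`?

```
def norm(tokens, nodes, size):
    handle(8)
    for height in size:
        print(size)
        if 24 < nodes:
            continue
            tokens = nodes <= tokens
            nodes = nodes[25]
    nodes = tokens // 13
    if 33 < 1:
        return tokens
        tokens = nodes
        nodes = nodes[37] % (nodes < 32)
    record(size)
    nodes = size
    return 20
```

Transformed code:
def norm(tokens, nodes, size):
    handle(8)
    for height in size:
        print(size)
        if 24 < nodes:
            continue
    nodes = tokens // 13
    if 33 < 1:
        return tokens
    record(size)
    nodes = size
    return 20

10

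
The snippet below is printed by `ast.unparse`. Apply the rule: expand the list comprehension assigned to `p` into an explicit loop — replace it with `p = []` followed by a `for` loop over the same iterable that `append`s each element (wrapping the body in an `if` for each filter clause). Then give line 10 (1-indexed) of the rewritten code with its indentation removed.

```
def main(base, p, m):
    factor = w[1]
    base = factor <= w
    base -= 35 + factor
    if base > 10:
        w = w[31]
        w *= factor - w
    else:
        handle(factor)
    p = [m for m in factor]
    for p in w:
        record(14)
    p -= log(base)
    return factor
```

Transformed code:
def main(base, p, m):
    factor = w[1]
    base = factor <= w
    base -= 35 + factor
    if base > 10:
        w = w[31]
        w *= factor - w
    else:
        handle(factor)
    p = []
    for m in factor:
        p.append(m)
    for p in w:
        record(14)
    p -= log(base)
    return factor

p = []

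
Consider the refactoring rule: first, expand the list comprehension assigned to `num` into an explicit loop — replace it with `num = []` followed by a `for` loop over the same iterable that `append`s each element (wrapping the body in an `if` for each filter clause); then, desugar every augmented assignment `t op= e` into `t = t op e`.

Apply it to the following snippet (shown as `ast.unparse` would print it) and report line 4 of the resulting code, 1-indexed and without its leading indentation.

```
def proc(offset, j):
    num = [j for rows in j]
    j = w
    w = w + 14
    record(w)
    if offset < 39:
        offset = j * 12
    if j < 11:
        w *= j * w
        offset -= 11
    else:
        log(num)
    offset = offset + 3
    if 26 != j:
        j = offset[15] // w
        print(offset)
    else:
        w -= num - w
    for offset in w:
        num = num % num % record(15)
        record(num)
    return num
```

Transformed code:
def proc(offset, j):
    num = []
    for rows in j:
        num.append(j)
    j = w
    w = w + 14
    record(w)
    if offset < 39:
        offset = j * 12
    if j < 11:
        w = w * (j * w)
        offset = offset - 11
    else:
        log(num)
    offset = offset + 3
    if 26 != j:
        j = offset[15] // w
        print(offset)
    else:
        w = w - (num - w)
    for offset in w:
        num = num % num % record(15)
        record(num)
    return num

num.append(j)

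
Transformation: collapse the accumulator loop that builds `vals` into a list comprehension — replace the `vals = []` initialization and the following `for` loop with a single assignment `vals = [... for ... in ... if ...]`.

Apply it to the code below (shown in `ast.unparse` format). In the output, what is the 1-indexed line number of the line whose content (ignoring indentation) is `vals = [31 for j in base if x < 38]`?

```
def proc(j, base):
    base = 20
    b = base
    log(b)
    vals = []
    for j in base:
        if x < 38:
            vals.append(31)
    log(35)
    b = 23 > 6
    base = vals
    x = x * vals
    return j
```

5

Transformed code:
def proc(j, base):
    base = 20
    b = base
    log(b)
    vals = [31 for j in base if x < 38]
    log(35)
    b = 23 > 6
    base = vals
    x = x * vals
    return j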